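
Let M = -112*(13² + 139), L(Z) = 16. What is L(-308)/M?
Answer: -1/2156 ≈ -0.00046382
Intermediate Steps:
M = -34496 (M = -112*(169 + 139) = -112*308 = -34496)
L(-308)/M = 16/(-34496) = 16*(-1/34496) = -1/2156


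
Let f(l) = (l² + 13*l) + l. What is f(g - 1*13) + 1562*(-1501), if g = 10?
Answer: -2344595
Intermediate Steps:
f(l) = l² + 14*l
f(g - 1*13) + 1562*(-1501) = (10 - 1*13)*(14 + (10 - 1*13)) + 1562*(-1501) = (10 - 13)*(14 + (10 - 13)) - 2344562 = -3*(14 - 3) - 2344562 = -3*11 - 2344562 = -33 - 2344562 = -2344595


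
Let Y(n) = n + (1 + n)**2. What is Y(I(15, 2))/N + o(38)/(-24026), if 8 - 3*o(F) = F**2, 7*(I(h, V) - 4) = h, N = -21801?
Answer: 222019181/12832875237 ≈ 0.017301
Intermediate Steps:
I(h, V) = 4 + h/7
o(F) = 8/3 - F**2/3
Y(I(15, 2))/N + o(38)/(-24026) = ((4 + (1/7)*15) + (1 + (4 + (1/7)*15))**2)/(-21801) + (8/3 - 1/3*38**2)/(-24026) = ((4 + 15/7) + (1 + (4 + 15/7))**2)*(-1/21801) + (8/3 - 1/3*1444)*(-1/24026) = (43/7 + (1 + 43/7)**2)*(-1/21801) + (8/3 - 1444/3)*(-1/24026) = (43/7 + (50/7)**2)*(-1/21801) - 1436/3*(-1/24026) = (43/7 + 2500/49)*(-1/21801) + 718/36039 = (2801/49)*(-1/21801) + 718/36039 = -2801/1068249 + 718/36039 = 222019181/12832875237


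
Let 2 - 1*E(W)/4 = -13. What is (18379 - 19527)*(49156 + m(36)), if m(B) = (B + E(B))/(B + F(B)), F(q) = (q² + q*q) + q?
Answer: -6263855360/111 ≈ -5.6431e+7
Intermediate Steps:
E(W) = 60 (E(W) = 8 - 4*(-13) = 8 + 52 = 60)
F(q) = q + 2*q² (F(q) = (q² + q²) + q = 2*q² + q = q + 2*q²)
m(B) = (60 + B)/(B + B*(1 + 2*B)) (m(B) = (B + 60)/(B + B*(1 + 2*B)) = (60 + B)/(B + B*(1 + 2*B)))
(18379 - 19527)*(49156 + m(36)) = (18379 - 19527)*(49156 + (½)*(60 + 36)/(36*(1 + 36))) = -1148*(49156 + (½)*(1/36)*96/37) = -1148*(49156 + (½)*(1/36)*(1/37)*96) = -1148*(49156 + 4/111) = -1148*5456320/111 = -6263855360/111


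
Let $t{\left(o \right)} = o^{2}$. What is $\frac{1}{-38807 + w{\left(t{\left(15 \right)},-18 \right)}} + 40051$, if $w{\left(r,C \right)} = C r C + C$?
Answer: $\frac{1364737826}{34075} \approx 40051.0$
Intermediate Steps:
$w{\left(r,C \right)} = C + r C^{2}$ ($w{\left(r,C \right)} = r C^{2} + C = C + r C^{2}$)
$\frac{1}{-38807 + w{\left(t{\left(15 \right)},-18 \right)}} + 40051 = \frac{1}{-38807 - 18 \left(1 - 18 \cdot 15^{2}\right)} + 40051 = \frac{1}{-38807 - 18 \left(1 - 4050\right)} + 40051 = \frac{1}{-38807 - -72882} + 40051 = \frac{1}{-38807 + 72882} + 40051 = \frac{1}{34075} + 40051 = \frac{1364737826}{34075}$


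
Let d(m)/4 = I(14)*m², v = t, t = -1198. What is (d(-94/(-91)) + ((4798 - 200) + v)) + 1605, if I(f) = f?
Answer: 5991603/1183 ≈ 5064.8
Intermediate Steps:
v = -1198
d(m) = 56*m² (d(m) = 4*(14*m²) = 56*m²)
(d(-94/(-91)) + ((4798 - 200) + v)) + 1605 = (56*(-94/(-91))² + ((4798 - 200) - 1198)) + 1605 = (56*(-94*(-1/91))² + (4598 - 1198)) + 1605 = (56*(94/91)² + 3400) + 1605 = (56*(8836/8281) + 3400) + 1605 = (70688/1183 + 3400) + 1605 = 4092888/1183 + 1605 = 5991603/1183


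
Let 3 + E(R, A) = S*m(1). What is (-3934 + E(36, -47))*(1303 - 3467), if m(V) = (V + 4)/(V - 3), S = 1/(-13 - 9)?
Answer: 93713643/11 ≈ 8.5194e+6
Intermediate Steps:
S = -1/22 (S = 1/(-22) = -1/22 ≈ -0.045455)
m(V) = (4 + V)/(-3 + V)
E(R, A) = -127/44 (E(R, A) = -3 - (4 + 1)/(22*(-3 + 1)) = -3 - 5/(22*(-2)) = -3 - (-1)*5/44 = -3 - 1/22*(-5/2) = -3 + 5/44 = -127/44)
(-3934 + E(36, -47))*(1303 - 3467) = (-3934 - 127/44)*(1303 - 3467) = -173223/44*(-2164) = 93713643/11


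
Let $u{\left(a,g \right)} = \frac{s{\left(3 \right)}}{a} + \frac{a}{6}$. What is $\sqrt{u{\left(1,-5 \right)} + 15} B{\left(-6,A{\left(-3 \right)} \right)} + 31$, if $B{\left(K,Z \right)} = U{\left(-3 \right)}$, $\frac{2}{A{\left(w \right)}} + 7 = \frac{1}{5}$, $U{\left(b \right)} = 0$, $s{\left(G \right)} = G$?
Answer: $31$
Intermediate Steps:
$A{\left(w \right)} = - \frac{5}{17}$ ($A{\left(w \right)} = \frac{2}{-7 + \frac{1}{5}} = \frac{2}{- \frac{34}{5}} = 2 \left(- \frac{5}{34}\right) = - \frac{5}{17}$)
$B{\left(K,Z \right)} = 0$
$u{\left(a,g \right)} = \frac{3}{a} + \frac{a}{6}$
$\sqrt{u{\left(1,-5 \right)} + 15} B{\left(-6,A{\left(-3 \right)} \right)} + 31 = \sqrt{\left(\frac{3}{1} + \frac{1}{6} \cdot 1\right) + 15} \cdot 0 + 31 = \sqrt{\left(3 \cdot 1 + \frac{1}{6}\right) + 15} \cdot 0 + 31 = \sqrt{\left(3 + \frac{1}{6}\right) + 15} \cdot 0 + 31 = \sqrt{\frac{19}{6} + 15} \cdot 0 + 31 = \sqrt{\frac{109}{6}} \cdot 0 + 31 = \frac{\sqrt{654}}{6} \cdot 0 + 31 = 0 + 31 = 31$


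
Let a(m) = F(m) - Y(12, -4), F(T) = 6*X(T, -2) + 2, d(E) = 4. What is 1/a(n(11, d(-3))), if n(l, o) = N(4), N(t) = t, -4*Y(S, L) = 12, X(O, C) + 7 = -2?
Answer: -1/49 ≈ -0.020408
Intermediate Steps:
X(O, C) = -9 (X(O, C) = -7 - 2 = -9)
Y(S, L) = -3 (Y(S, L) = -¼*12 = -3)
F(T) = -52 (F(T) = 6*(-9) + 2 = -54 + 2 = -52)
n(l, o) = 4
a(m) = -49 (a(m) = -52 - 1*(-3) = -52 + 3 = -49)
1/a(n(11, d(-3))) = 1/(-49) = -1/49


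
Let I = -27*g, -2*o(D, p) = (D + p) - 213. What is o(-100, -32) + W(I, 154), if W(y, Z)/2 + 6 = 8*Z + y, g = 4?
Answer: 4817/2 ≈ 2408.5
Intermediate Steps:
o(D, p) = 213/2 - D/2 - p/2 (o(D, p) = -((D + p) - 213)/2 = -(-213 + D + p)/2 = 213/2 - D/2 - p/2)
I = -108 (I = -27*4 = -108)
W(y, Z) = -12 + 2*y + 16*Z (W(y, Z) = -12 + 2*(8*Z + y) = -12 + 2*(y + 8*Z) = -12 + (2*y + 16*Z) = -12 + 2*y + 16*Z)
o(-100, -32) + W(I, 154) = (213/2 - ½*(-100) - ½*(-32)) + (-12 + 2*(-108) + 16*154) = (213/2 + 50 + 16) + (-12 - 216 + 2464) = 345/2 + 2236 = 4817/2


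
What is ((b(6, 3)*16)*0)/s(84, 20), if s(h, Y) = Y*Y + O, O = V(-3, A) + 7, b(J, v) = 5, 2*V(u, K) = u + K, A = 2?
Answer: 0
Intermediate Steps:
V(u, K) = K/2 + u/2 (V(u, K) = (u + K)/2 = (K + u)/2 = K/2 + u/2)
O = 13/2 (O = ((½)*2 + (½)*(-3)) + 7 = (1 - 3/2) + 7 = -½ + 7 = 13/2 ≈ 6.5000)
s(h, Y) = 13/2 + Y² (s(h, Y) = Y*Y + 13/2 = Y² + 13/2 = 13/2 + Y²)
((b(6, 3)*16)*0)/s(84, 20) = ((5*16)*0)/(13/2 + 20²) = (80*0)/(13/2 + 400) = 0/(813/2) = 0*(2/813) = 0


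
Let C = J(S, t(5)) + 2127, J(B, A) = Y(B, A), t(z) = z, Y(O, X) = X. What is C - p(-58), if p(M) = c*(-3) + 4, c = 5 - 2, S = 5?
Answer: 2137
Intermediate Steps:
J(B, A) = A
c = 3
C = 2132 (C = 5 + 2127 = 2132)
p(M) = -5 (p(M) = 3*(-3) + 4 = -9 + 4 = -5)
C - p(-58) = 2132 - 1*(-5) = 2132 + 5 = 2137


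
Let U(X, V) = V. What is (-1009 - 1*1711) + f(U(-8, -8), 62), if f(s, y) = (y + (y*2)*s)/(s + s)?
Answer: -21295/8 ≈ -2661.9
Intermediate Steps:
f(s, y) = (y + 2*s*y)/(2*s) (f(s, y) = (y + (2*y)*s)/((2*s)) = (y + 2*s*y)*(1/(2*s)) = (y + 2*s*y)/(2*s))
(-1009 - 1*1711) + f(U(-8, -8), 62) = (-1009 - 1*1711) + (62 + (1/2)*62/(-8)) = (-1009 - 1711) + (62 + (1/2)*62*(-1/8)) = -2720 + (62 - 31/8) = -2720 + 465/8 = -21295/8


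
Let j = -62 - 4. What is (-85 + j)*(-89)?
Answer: 13439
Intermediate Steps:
j = -66
(-85 + j)*(-89) = (-85 - 66)*(-89) = -151*(-89) = 13439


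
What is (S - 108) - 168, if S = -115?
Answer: -391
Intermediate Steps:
(S - 108) - 168 = (-115 - 108) - 168 = -223 - 168 = -391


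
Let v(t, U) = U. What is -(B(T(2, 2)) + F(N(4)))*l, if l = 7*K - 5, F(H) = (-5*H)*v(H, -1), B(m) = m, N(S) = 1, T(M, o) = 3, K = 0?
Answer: 40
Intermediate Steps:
F(H) = 5*H (F(H) = -5*H*(-1) = 5*H)
l = -5 (l = 7*0 - 5 = 0 - 5 = -5)
-(B(T(2, 2)) + F(N(4)))*l = -(3 + 5*1)*(-5) = -(3 + 5)*(-5) = -8*(-5) = -1*(-40) = 40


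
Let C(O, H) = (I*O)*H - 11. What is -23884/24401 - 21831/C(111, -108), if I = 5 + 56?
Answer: -16933169405/17843938879 ≈ -0.94896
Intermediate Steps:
I = 61
C(O, H) = -11 + 61*H*O (C(O, H) = (61*O)*H - 11 = 61*H*O - 11 = -11 + 61*H*O)
-23884/24401 - 21831/C(111, -108) = -23884/24401 - 21831/(-11 + 61*(-108)*111) = -23884*1/24401 - 21831/(-11 - 731268) = -23884/24401 - 21831/(-731279) = -23884/24401 - 21831*(-1/731279) = -23884/24401 + 21831/731279 = -16933169405/17843938879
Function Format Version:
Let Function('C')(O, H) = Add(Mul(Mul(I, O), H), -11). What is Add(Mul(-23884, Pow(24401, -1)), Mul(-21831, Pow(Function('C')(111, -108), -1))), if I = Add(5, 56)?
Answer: Rational(-16933169405, 17843938879) ≈ -0.94896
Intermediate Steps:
I = 61
Function('C')(O, H) = Add(-11, Mul(61, H, O)) (Function('C')(O, H) = Add(Mul(Mul(61, O), H), -11) = Add(Mul(61, H, O), -11) = Add(-11, Mul(61, H, O)))
Add(Mul(-23884, Pow(24401, -1)), Mul(-21831, Pow(Function('C')(111, -108), -1))) = Add(Mul(-23884, Pow(24401, -1)), Mul(-21831, Pow(Add(-11, Mul(61, -108, 111)), -1))) = Add(Mul(-23884, Rational(1, 24401)), Mul(-21831, Pow(Add(-11, -731268), -1))) = Add(Rational(-23884, 24401), Mul(-21831, Pow(-731279, -1))) = Add(Rational(-23884, 24401), Mul(-21831, Rational(-1, 731279))) = Add(Rational(-23884, 24401), Rational(21831, 731279)) = Rational(-16933169405, 17843938879)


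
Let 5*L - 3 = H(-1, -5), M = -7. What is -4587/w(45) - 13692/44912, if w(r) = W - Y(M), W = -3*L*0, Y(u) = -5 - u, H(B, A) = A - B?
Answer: 3678285/1604 ≈ 2293.2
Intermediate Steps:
L = -1/5 (L = 3/5 + (-5 - 1*(-1))/5 = 3/5 + (-5 + 1)/5 = 3/5 + (1/5)*(-4) = 3/5 - 4/5 = -1/5 ≈ -0.20000)
W = 0 (W = -3*(-1/5)*0 = (3/5)*0 = 0)
w(r) = -2 (w(r) = 0 - (-5 - 1*(-7)) = 0 - (-5 + 7) = 0 - 1*2 = 0 - 2 = -2)
-4587/w(45) - 13692/44912 = -4587/(-2) - 13692/44912 = -4587*(-1/2) - 13692*1/44912 = 4587/2 - 489/1604 = 3678285/1604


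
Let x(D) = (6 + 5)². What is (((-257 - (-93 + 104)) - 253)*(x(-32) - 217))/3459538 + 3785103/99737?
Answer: 6549848054103/172521970753 ≈ 37.965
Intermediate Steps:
x(D) = 121 (x(D) = 11² = 121)
(((-257 - (-93 + 104)) - 253)*(x(-32) - 217))/3459538 + 3785103/99737 = (((-257 - (-93 + 104)) - 253)*(121 - 217))/3459538 + 3785103/99737 = (((-257 - 1*11) - 253)*(-96))*(1/3459538) + 3785103*(1/99737) = (((-257 - 11) - 253)*(-96))*(1/3459538) + 3785103/99737 = ((-268 - 253)*(-96))*(1/3459538) + 3785103/99737 = -521*(-96)*(1/3459538) + 3785103/99737 = 50016*(1/3459538) + 3785103/99737 = 25008/1729769 + 3785103/99737 = 6549848054103/172521970753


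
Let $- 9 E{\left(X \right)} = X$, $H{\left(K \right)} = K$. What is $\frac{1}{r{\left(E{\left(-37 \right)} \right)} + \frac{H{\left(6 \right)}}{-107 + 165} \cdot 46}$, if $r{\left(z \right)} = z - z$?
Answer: $\frac{29}{138} \approx 0.21014$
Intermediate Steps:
$E{\left(X \right)} = - \frac{X}{9}$
$r{\left(z \right)} = 0$
$\frac{1}{r{\left(E{\left(-37 \right)} \right)} + \frac{H{\left(6 \right)}}{-107 + 165} \cdot 46} = \frac{1}{0 + \frac{6}{-107 + 165} \cdot 46} = \frac{1}{0 + \frac{6}{58} \cdot 46} = \frac{1}{0 + 6 \cdot \frac{1}{58} \cdot 46} = \frac{1}{0 + \frac{3}{29} \cdot 46} = \frac{1}{0 + \frac{138}{29}} = \frac{1}{\frac{138}{29}} = \frac{29}{138}$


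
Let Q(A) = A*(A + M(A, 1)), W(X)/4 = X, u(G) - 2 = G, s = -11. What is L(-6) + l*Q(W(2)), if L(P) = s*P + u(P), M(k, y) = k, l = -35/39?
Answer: -2062/39 ≈ -52.872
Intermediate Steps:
u(G) = 2 + G
W(X) = 4*X
l = -35/39 (l = -35*1/39 = -35/39 ≈ -0.89744)
Q(A) = 2*A² (Q(A) = A*(A + A) = A*(2*A) = 2*A²)
L(P) = 2 - 10*P (L(P) = -11*P + (2 + P) = 2 - 10*P)
L(-6) + l*Q(W(2)) = (2 - 10*(-6)) - 70*(4*2)²/39 = (2 + 60) - 70*8²/39 = 62 - 70*64/39 = 62 - 35/39*128 = 62 - 4480/39 = -2062/39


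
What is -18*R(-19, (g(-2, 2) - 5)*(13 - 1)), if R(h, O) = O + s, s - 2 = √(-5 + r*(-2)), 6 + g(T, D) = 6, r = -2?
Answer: 1044 - 18*I ≈ 1044.0 - 18.0*I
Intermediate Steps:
g(T, D) = 0 (g(T, D) = -6 + 6 = 0)
s = 2 + I (s = 2 + √(-5 - 2*(-2)) = 2 + √(-5 + 4) = 2 + √(-1) = 2 + I ≈ 2.0 + 1.0*I)
R(h, O) = 2 + I + O (R(h, O) = O + (2 + I) = 2 + I + O)
-18*R(-19, (g(-2, 2) - 5)*(13 - 1)) = -18*(2 + I + (0 - 5)*(13 - 1)) = -18*(2 + I - 5*12) = -18*(2 + I - 60) = -18*(-58 + I) = 1044 - 18*I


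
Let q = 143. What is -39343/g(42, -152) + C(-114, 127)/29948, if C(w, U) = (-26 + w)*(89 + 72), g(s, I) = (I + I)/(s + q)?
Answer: 54492079545/2276048 ≈ 23942.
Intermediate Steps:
g(s, I) = 2*I/(143 + s) (g(s, I) = (I + I)/(s + 143) = (2*I)/(143 + s) = 2*I/(143 + s))
C(w, U) = -4186 + 161*w (C(w, U) = (-26 + w)*161 = -4186 + 161*w)
-39343/g(42, -152) + C(-114, 127)/29948 = -39343/(2*(-152)/(143 + 42)) + (-4186 + 161*(-114))/29948 = -39343/(2*(-152)/185) + (-4186 - 18354)*(1/29948) = -39343/(2*(-152)*(1/185)) - 22540*1/29948 = -39343/(-304/185) - 5635/7487 = -39343*(-185/304) - 5635/7487 = 7278455/304 - 5635/7487 = 54492079545/2276048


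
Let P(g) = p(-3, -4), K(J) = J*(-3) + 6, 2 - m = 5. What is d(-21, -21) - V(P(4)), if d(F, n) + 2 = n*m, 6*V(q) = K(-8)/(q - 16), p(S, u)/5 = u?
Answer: 2201/36 ≈ 61.139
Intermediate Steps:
m = -3 (m = 2 - 1*5 = 2 - 5 = -3)
p(S, u) = 5*u
K(J) = 6 - 3*J (K(J) = -3*J + 6 = 6 - 3*J)
P(g) = -20 (P(g) = 5*(-4) = -20)
V(q) = 5/(-16 + q) (V(q) = ((6 - 3*(-8))/(q - 16))/6 = ((6 + 24)/(-16 + q))/6 = (30/(-16 + q))/6 = 5/(-16 + q))
d(F, n) = -2 - 3*n (d(F, n) = -2 + n*(-3) = -2 - 3*n)
d(-21, -21) - V(P(4)) = (-2 - 3*(-21)) - 5/(-16 - 20) = (-2 + 63) - 5/(-36) = 61 - 5*(-1)/36 = 61 - 1*(-5/36) = 61 + 5/36 = 2201/36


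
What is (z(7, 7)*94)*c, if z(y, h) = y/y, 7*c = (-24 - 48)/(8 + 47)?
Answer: -6768/385 ≈ -17.579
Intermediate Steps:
c = -72/385 (c = ((-24 - 48)/(8 + 47))/7 = (-72/55)/7 = (-72*1/55)/7 = (1/7)*(-72/55) = -72/385 ≈ -0.18701)
z(y, h) = 1
(z(7, 7)*94)*c = (1*94)*(-72/385) = 94*(-72/385) = -6768/385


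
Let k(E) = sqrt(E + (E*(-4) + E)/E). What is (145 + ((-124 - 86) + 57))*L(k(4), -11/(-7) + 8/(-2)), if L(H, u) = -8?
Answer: 64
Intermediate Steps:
k(E) = sqrt(-3 + E) (k(E) = sqrt(E + (-4*E + E)/E) = sqrt(E + (-3*E)/E) = sqrt(E - 3) = sqrt(-3 + E))
(145 + ((-124 - 86) + 57))*L(k(4), -11/(-7) + 8/(-2)) = (145 + ((-124 - 86) + 57))*(-8) = (145 + (-210 + 57))*(-8) = (145 - 153)*(-8) = -8*(-8) = 64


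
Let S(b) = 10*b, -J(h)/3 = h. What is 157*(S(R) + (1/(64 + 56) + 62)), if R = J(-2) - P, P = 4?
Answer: 1545037/120 ≈ 12875.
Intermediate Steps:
J(h) = -3*h
R = 2 (R = -3*(-2) - 1*4 = 6 - 4 = 2)
157*(S(R) + (1/(64 + 56) + 62)) = 157*(10*2 + (1/(64 + 56) + 62)) = 157*(20 + (1/120 + 62)) = 157*(20 + 7441/120) = 157*(9841/120) = 1545037/120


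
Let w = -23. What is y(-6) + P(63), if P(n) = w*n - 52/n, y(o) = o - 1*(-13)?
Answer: -90898/63 ≈ -1442.8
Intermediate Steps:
y(o) = 13 + o (y(o) = o + 13 = 13 + o)
P(n) = -52/n - 23*n (P(n) = -23*n - 52/n = -52/n - 23*n)
y(-6) + P(63) = (13 - 6) + (-52/63 - 23*63) = 7 + (-52*1/63 - 1449) = 7 + (-52/63 - 1449) = 7 - 91339/63 = -90898/63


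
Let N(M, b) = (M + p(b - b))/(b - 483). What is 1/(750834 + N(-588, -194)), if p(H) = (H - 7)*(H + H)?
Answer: 677/508315206 ≈ 1.3319e-6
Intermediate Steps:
p(H) = 2*H*(-7 + H) (p(H) = (-7 + H)*(2*H) = 2*H*(-7 + H))
N(M, b) = M/(-483 + b) (N(M, b) = (M + 2*(b - b)*(-7 + (b - b)))/(b - 483) = (M + 2*0*(-7 + 0))/(-483 + b) = (M + 2*0*(-7))/(-483 + b) = (M + 0)/(-483 + b) = M/(-483 + b))
1/(750834 + N(-588, -194)) = 1/(750834 - 588/(-483 - 194)) = 1/(750834 - 588/(-677)) = 1/(750834 - 588*(-1/677)) = 1/(750834 + 588/677) = 1/(508315206/677) = 677/508315206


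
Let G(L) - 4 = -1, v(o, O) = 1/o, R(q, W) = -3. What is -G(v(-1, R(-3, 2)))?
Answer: -3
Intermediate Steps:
v(o, O) = 1/o
G(L) = 3 (G(L) = 4 - 1 = 3)
-G(v(-1, R(-3, 2))) = -1*3 = -3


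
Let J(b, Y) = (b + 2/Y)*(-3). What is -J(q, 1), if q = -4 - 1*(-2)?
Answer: 0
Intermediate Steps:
q = -2 (q = -4 + 2 = -2)
J(b, Y) = -6/Y - 3*b
-J(q, 1) = -(-6/1 - 3*(-2)) = -(-6*1 + 6) = -(-6 + 6) = -1*0 = 0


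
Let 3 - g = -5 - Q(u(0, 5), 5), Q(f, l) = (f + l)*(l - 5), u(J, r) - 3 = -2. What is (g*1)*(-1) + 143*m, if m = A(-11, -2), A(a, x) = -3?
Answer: -437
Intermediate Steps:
u(J, r) = 1 (u(J, r) = 3 - 2 = 1)
m = -3
Q(f, l) = (-5 + l)*(f + l) (Q(f, l) = (f + l)*(-5 + l) = (-5 + l)*(f + l))
g = 8 (g = 3 - (-5 - (5**2 - 5*1 - 5*5 + 1*5)) = 3 - (-5 - (25 - 5 - 25 + 5)) = 3 - (-5 - 1*0) = 3 - (-5 + 0) = 3 - 1*(-5) = 3 + 5 = 8)
(g*1)*(-1) + 143*m = (8*1)*(-1) + 143*(-3) = 8*(-1) - 429 = -8 - 429 = -437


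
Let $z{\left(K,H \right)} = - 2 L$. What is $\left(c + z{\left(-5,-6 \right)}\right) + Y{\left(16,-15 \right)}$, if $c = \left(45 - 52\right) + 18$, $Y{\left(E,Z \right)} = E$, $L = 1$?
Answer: $25$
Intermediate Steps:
$z{\left(K,H \right)} = -2$ ($z{\left(K,H \right)} = \left(-2\right) 1 = -2$)
$c = 11$ ($c = -7 + 18 = 11$)
$\left(c + z{\left(-5,-6 \right)}\right) + Y{\left(16,-15 \right)} = \left(11 - 2\right) + 16 = 9 + 16 = 25$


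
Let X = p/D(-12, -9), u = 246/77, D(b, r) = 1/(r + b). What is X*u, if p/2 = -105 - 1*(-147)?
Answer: -61992/11 ≈ -5635.6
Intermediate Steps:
p = 84 (p = 2*(-105 - 1*(-147)) = 2*(-105 + 147) = 2*42 = 84)
D(b, r) = 1/(b + r)
u = 246/77 (u = 246*(1/77) = 246/77 ≈ 3.1948)
X = -1764 (X = 84/(1/(-12 - 9)) = 84/(1/(-21)) = 84/(-1/21) = 84*(-21) = -1764)
X*u = -1764*246/77 = -61992/11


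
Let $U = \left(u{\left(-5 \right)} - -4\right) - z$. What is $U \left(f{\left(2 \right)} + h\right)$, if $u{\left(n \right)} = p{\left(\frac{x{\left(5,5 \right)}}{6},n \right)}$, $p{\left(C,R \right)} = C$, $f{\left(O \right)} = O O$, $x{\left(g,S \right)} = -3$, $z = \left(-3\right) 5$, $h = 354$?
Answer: $6623$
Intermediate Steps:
$z = -15$
$f{\left(O \right)} = O^{2}$
$u{\left(n \right)} = - \frac{1}{2}$ ($u{\left(n \right)} = - \frac{3}{6} = \left(-3\right) \frac{1}{6} = - \frac{1}{2}$)
$U = \frac{37}{2}$ ($U = \left(- \frac{1}{2} - -4\right) - -15 = \left(- \frac{1}{2} + 4\right) + 15 = \frac{7}{2} + 15 = \frac{37}{2} \approx 18.5$)
$U \left(f{\left(2 \right)} + h\right) = \frac{37 \left(2^{2} + 354\right)}{2} = \frac{37 \left(4 + 354\right)}{2} = \frac{37}{2} \cdot 358 = 6623$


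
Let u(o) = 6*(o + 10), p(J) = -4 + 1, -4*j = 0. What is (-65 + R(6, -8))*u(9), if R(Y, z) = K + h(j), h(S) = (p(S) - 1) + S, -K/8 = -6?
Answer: -2394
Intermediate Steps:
j = 0 (j = -¼*0 = 0)
K = 48 (K = -8*(-6) = 48)
p(J) = -3
h(S) = -4 + S (h(S) = (-3 - 1) + S = -4 + S)
u(o) = 60 + 6*o (u(o) = 6*(10 + o) = 60 + 6*o)
R(Y, z) = 44 (R(Y, z) = 48 + (-4 + 0) = 48 - 4 = 44)
(-65 + R(6, -8))*u(9) = (-65 + 44)*(60 + 6*9) = -21*(60 + 54) = -21*114 = -2394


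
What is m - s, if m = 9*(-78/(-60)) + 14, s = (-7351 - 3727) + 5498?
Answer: 56057/10 ≈ 5605.7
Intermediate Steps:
s = -5580 (s = -11078 + 5498 = -5580)
m = 257/10 (m = 9*(-78*(-1/60)) + 14 = 9*(13/10) + 14 = 117/10 + 14 = 257/10 ≈ 25.700)
m - s = 257/10 - 1*(-5580) = 257/10 + 5580 = 56057/10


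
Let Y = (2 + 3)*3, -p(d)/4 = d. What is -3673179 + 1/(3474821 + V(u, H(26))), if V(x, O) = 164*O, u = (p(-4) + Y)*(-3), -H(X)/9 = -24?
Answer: -12893758218854/3510245 ≈ -3.6732e+6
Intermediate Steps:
p(d) = -4*d
H(X) = 216 (H(X) = -9*(-24) = 216)
Y = 15 (Y = 5*3 = 15)
u = -93 (u = (-4*(-4) + 15)*(-3) = (16 + 15)*(-3) = 31*(-3) = -93)
-3673179 + 1/(3474821 + V(u, H(26))) = -3673179 + 1/(3474821 + 164*216) = -3673179 + 1/(3474821 + 35424) = -3673179 + 1/3510245 = -12893758218854/3510245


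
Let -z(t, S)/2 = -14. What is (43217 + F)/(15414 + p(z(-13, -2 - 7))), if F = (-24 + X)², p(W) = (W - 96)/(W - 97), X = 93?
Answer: 1655241/531817 ≈ 3.1124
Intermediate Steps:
z(t, S) = 28 (z(t, S) = -2*(-14) = 28)
p(W) = (-96 + W)/(-97 + W)
F = 4761 (F = (-24 + 93)² = 69² = 4761)
(43217 + F)/(15414 + p(z(-13, -2 - 7))) = (43217 + 4761)/(15414 + (-96 + 28)/(-97 + 28)) = 47978/(15414 - 68/(-69)) = 47978/(15414 - 1/69*(-68)) = 47978/(15414 + 68/69) = 47978/(1063634/69) = 47978*(69/1063634) = 1655241/531817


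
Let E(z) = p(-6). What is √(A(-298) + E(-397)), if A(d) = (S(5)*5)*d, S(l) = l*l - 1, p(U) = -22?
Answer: I*√35782 ≈ 189.16*I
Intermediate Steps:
E(z) = -22
S(l) = -1 + l² (S(l) = l² - 1 = -1 + l²)
A(d) = 120*d (A(d) = ((-1 + 5²)*5)*d = ((-1 + 25)*5)*d = (24*5)*d = 120*d)
√(A(-298) + E(-397)) = √(120*(-298) - 22) = √(-35760 - 22) = √(-35782) = I*√35782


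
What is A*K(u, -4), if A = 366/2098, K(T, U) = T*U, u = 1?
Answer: -732/1049 ≈ -0.69781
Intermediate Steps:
A = 183/1049 (A = 366*(1/2098) = 183/1049 ≈ 0.17445)
A*K(u, -4) = 183*(1*(-4))/1049 = (183/1049)*(-4) = -732/1049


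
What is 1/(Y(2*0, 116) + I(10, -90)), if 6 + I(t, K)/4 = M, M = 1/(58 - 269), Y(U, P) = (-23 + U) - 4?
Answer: -211/10765 ≈ -0.019601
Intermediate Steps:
Y(U, P) = -27 + U
M = -1/211 (M = 1/(-211) = -1/211 ≈ -0.0047393)
I(t, K) = -5068/211 (I(t, K) = -24 + 4*(-1/211) = -24 - 4/211 = -5068/211)
1/(Y(2*0, 116) + I(10, -90)) = 1/((-27 + 2*0) - 5068/211) = 1/((-27 + 0) - 5068/211) = 1/(-27 - 5068/211) = 1/(-10765/211) = -211/10765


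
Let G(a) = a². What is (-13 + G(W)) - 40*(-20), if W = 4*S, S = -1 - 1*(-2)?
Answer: 803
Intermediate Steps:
S = 1 (S = -1 + 2 = 1)
W = 4 (W = 4*1 = 4)
(-13 + G(W)) - 40*(-20) = (-13 + 4²) - 40*(-20) = (-13 + 16) + 800 = 3 + 800 = 803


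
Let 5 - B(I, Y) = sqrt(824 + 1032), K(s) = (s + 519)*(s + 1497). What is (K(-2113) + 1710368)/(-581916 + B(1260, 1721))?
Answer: -1566662691792/338620410065 + 21538176*sqrt(29)/338620410065 ≈ -4.6263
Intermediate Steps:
K(s) = (519 + s)*(1497 + s)
B(I, Y) = 5 - 8*sqrt(29) (B(I, Y) = 5 - sqrt(824 + 1032) = 5 - sqrt(1856) = 5 - 8*sqrt(29))
(K(-2113) + 1710368)/(-581916 + B(1260, 1721)) = ((776943 + (-2113)**2 + 2016*(-2113)) + 1710368)/(-581916 + (5 - 8*sqrt(29))) = ((776943 + 4464769 - 4259808) + 1710368)/(-581911 - 8*sqrt(29)) = (981904 + 1710368)/(-581911 - 8*sqrt(29)) = 2692272/(-581911 - 8*sqrt(29))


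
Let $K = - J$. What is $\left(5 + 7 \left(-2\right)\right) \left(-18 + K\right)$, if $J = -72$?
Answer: $-486$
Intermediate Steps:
$K = 72$ ($K = \left(-1\right) \left(-72\right) = 72$)
$\left(5 + 7 \left(-2\right)\right) \left(-18 + K\right) = \left(5 + 7 \left(-2\right)\right) \left(-18 + 72\right) = \left(5 - 14\right) 54 = \left(-9\right) 54 = -486$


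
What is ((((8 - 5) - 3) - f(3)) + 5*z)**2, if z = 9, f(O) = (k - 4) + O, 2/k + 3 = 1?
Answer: 2209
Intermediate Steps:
k = -1 (k = 2/(-3 + 1) = 2/(-2) = 2*(-1/2) = -1)
f(O) = -5 + O (f(O) = (-1 - 4) + O = -5 + O)
((((8 - 5) - 3) - f(3)) + 5*z)**2 = ((((8 - 5) - 3) - (-5 + 3)) + 5*9)**2 = (((3 - 3) - 1*(-2)) + 45)**2 = ((0 + 2) + 45)**2 = (2 + 45)**2 = 47**2 = 2209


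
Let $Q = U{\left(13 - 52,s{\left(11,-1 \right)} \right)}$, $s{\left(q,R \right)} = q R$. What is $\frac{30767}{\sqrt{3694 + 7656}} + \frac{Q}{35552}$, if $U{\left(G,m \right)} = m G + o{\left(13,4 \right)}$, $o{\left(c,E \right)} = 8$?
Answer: $\frac{437}{35552} + \frac{30767 \sqrt{454}}{2270} \approx 288.81$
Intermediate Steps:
$s{\left(q,R \right)} = R q$
$U{\left(G,m \right)} = 8 + G m$ ($U{\left(G,m \right)} = m G + 8 = G m + 8 = 8 + G m$)
$Q = 437$ ($Q = 8 + \left(13 - 52\right) \left(\left(-1\right) 11\right) = 8 + \left(13 - 52\right) \left(-11\right) = 8 - -429 = 8 + 429 = 437$)
$\frac{30767}{\sqrt{3694 + 7656}} + \frac{Q}{35552} = \frac{30767}{\sqrt{3694 + 7656}} + \frac{437}{35552} = \frac{30767}{\sqrt{11350}} + 437 \cdot \frac{1}{35552} = \frac{30767}{5 \sqrt{454}} + \frac{437}{35552} = 30767 \frac{\sqrt{454}}{2270} + \frac{437}{35552} = \frac{30767 \sqrt{454}}{2270} + \frac{437}{35552} = \frac{437}{35552} + \frac{30767 \sqrt{454}}{2270}$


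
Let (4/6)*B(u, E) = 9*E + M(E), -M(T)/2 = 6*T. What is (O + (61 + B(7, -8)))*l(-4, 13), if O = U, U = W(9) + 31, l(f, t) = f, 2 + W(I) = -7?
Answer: -476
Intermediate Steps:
M(T) = -12*T
B(u, E) = -9*E/2 (B(u, E) = 3*(9*E - 12*E)/2 = 3*(-3*E)/2 = -9*E/2)
W(I) = -9 (W(I) = -2 - 7 = -9)
U = 22 (U = -9 + 31 = 22)
O = 22
(O + (61 + B(7, -8)))*l(-4, 13) = (22 + (61 - 9/2*(-8)))*(-4) = (22 + (61 + 36))*(-4) = (22 + 97)*(-4) = 119*(-4) = -476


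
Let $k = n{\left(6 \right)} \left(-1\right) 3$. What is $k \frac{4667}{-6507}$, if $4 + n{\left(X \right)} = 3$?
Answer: $- \frac{4667}{2169} \approx -2.1517$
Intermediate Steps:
$n{\left(X \right)} = -1$ ($n{\left(X \right)} = -4 + 3 = -1$)
$k = 3$ ($k = \left(-1\right) \left(-1\right) 3 = 1 \cdot 3 = 3$)
$k \frac{4667}{-6507} = 3 \frac{4667}{-6507} = 3 \cdot 4667 \left(- \frac{1}{6507}\right) = 3 \left(- \frac{4667}{6507}\right) = - \frac{4667}{2169}$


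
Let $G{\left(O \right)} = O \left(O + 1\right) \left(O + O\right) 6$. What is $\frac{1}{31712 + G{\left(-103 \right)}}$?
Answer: $- \frac{1}{12953704} \approx -7.7198 \cdot 10^{-8}$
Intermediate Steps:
$G{\left(O \right)} = 12 O^{2} \left(1 + O\right)$ ($G{\left(O \right)} = O \left(1 + O\right) 2 O 6 = O 2 O \left(1 + O\right) 6 = 2 O^{2} \left(1 + O\right) 6 = 12 O^{2} \left(1 + O\right)$)
$\frac{1}{31712 + G{\left(-103 \right)}} = \frac{1}{31712 + 12 \left(-103\right)^{2} \left(1 - 103\right)} = \frac{1}{31712 + 12 \cdot 10609 \left(-102\right)} = \frac{1}{31712 - 12985416} = \frac{1}{-12953704} = - \frac{1}{12953704}$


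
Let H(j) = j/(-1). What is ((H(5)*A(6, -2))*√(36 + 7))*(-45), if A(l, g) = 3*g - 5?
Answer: -2475*√43 ≈ -16230.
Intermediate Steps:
H(j) = -j (H(j) = j*(-1) = -j)
A(l, g) = -5 + 3*g
((H(5)*A(6, -2))*√(36 + 7))*(-45) = (((-1*5)*(-5 + 3*(-2)))*√(36 + 7))*(-45) = ((-5*(-5 - 6))*√43)*(-45) = ((-5*(-11))*√43)*(-45) = (55*√43)*(-45) = -2475*√43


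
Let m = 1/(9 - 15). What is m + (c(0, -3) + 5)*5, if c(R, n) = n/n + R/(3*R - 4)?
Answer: 179/6 ≈ 29.833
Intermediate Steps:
m = -⅙ (m = 1/(-6) = -⅙ ≈ -0.16667)
c(R, n) = 1 + R/(-4 + 3*R)
m + (c(0, -3) + 5)*5 = -⅙ + (4*(-1 + 0)/(-4 + 3*0) + 5)*5 = -⅙ + (4*(-1)/(-4 + 0) + 5)*5 = -⅙ + (4*(-1)/(-4) + 5)*5 = -⅙ + (4*(-¼)*(-1) + 5)*5 = -⅙ + (1 + 5)*5 = -⅙ + 6*5 = -⅙ + 30 = 179/6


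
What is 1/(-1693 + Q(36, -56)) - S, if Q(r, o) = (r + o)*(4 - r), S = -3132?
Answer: 3297995/1053 ≈ 3132.0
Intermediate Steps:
Q(r, o) = (4 - r)*(o + r) (Q(r, o) = (o + r)*(4 - r) = (4 - r)*(o + r))
1/(-1693 + Q(36, -56)) - S = 1/(-1693 + (-1*36² + 4*(-56) + 4*36 - 1*(-56)*36)) - 1*(-3132) = 1/(-1693 + (-1*1296 - 224 + 144 + 2016)) + 3132 = 1/(-1693 + (-1296 - 224 + 144 + 2016)) + 3132 = 1/(-1693 + 640) + 3132 = 1/(-1053) + 3132 = -1/1053 + 3132 = 3297995/1053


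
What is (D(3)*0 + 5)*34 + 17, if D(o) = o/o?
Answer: 187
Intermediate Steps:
D(o) = 1
(D(3)*0 + 5)*34 + 17 = (1*0 + 5)*34 + 17 = (0 + 5)*34 + 17 = 5*34 + 17 = 170 + 17 = 187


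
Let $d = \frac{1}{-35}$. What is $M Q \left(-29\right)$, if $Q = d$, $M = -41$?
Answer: $- \frac{1189}{35} \approx -33.971$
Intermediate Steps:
$d = - \frac{1}{35} \approx -0.028571$
$Q = - \frac{1}{35} \approx -0.028571$
$M Q \left(-29\right) = \left(-41\right) \left(- \frac{1}{35}\right) \left(-29\right) = \frac{41}{35} \left(-29\right) = - \frac{1189}{35}$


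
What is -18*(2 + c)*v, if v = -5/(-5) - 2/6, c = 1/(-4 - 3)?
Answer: -156/7 ≈ -22.286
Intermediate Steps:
c = -1/7 (c = 1/(-7) = -1/7 ≈ -0.14286)
v = 2/3 (v = -5*(-1/5) - 2*1/6 = 1 - 1/3 = 2/3 ≈ 0.66667)
-18*(2 + c)*v = -18*(2 - 1/7)*2/3 = -234*2/(7*3) = -18*26/21 = -156/7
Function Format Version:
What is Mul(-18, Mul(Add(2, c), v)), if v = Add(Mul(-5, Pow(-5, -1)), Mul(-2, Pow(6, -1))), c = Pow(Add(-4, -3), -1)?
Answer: Rational(-156, 7) ≈ -22.286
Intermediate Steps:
c = Rational(-1, 7) (c = Pow(-7, -1) = Rational(-1, 7) ≈ -0.14286)
v = Rational(2, 3) (v = Add(Mul(-5, Rational(-1, 5)), Mul(-2, Rational(1, 6))) = Add(1, Rational(-1, 3)) = Rational(2, 3) ≈ 0.66667)
Mul(-18, Mul(Add(2, c), v)) = Mul(-18, Mul(Add(2, Rational(-1, 7)), Rational(2, 3))) = Mul(-18, Mul(Rational(13, 7), Rational(2, 3))) = Mul(-18, Rational(26, 21)) = Rational(-156, 7)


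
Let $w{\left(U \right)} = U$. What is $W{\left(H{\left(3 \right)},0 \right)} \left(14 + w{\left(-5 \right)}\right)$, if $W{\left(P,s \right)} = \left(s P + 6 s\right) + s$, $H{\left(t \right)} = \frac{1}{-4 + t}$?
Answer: $0$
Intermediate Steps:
$W{\left(P,s \right)} = 7 s + P s$ ($W{\left(P,s \right)} = \left(P s + 6 s\right) + s = \left(6 s + P s\right) + s = 7 s + P s$)
$W{\left(H{\left(3 \right)},0 \right)} \left(14 + w{\left(-5 \right)}\right) = 0 \left(7 + \frac{1}{-4 + 3}\right) \left(14 - 5\right) = 0 \left(7 + \frac{1}{-1}\right) 9 = 0 \left(7 - 1\right) 9 = 0 \cdot 6 \cdot 9 = 0 \cdot 9 = 0$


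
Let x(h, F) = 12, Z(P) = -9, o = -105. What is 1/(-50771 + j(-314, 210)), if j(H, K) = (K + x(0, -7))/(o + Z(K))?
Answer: -19/964686 ≈ -1.9696e-5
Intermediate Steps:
j(H, K) = -2/19 - K/114 (j(H, K) = (K + 12)/(-105 - 9) = (12 + K)/(-114) = (12 + K)*(-1/114) = -2/19 - K/114)
1/(-50771 + j(-314, 210)) = 1/(-50771 + (-2/19 - 1/114*210)) = 1/(-50771 + (-2/19 - 35/19)) = 1/(-50771 - 37/19) = 1/(-964686/19) = -19/964686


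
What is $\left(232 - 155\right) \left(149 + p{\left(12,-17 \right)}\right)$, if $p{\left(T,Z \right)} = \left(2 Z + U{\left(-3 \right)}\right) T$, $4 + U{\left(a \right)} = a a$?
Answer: $-15323$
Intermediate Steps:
$U{\left(a \right)} = -4 + a^{2}$ ($U{\left(a \right)} = -4 + a a = -4 + a^{2}$)
$p{\left(T,Z \right)} = T \left(5 + 2 Z\right)$ ($p{\left(T,Z \right)} = \left(2 Z - \left(4 - \left(-3\right)^{2}\right)\right) T = \left(2 Z + \left(-4 + 9\right)\right) T = \left(2 Z + 5\right) T = \left(5 + 2 Z\right) T = T \left(5 + 2 Z\right)$)
$\left(232 - 155\right) \left(149 + p{\left(12,-17 \right)}\right) = \left(232 - 155\right) \left(149 + 12 \left(5 + 2 \left(-17\right)\right)\right) = 77 \left(149 + 12 \left(5 - 34\right)\right) = 77 \left(149 + 12 \left(-29\right)\right) = 77 \left(149 - 348\right) = 77 \left(-199\right) = -15323$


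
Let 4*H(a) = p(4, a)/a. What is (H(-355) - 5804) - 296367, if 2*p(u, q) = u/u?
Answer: -858165641/2840 ≈ -3.0217e+5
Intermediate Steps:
p(u, q) = ½ (p(u, q) = (u/u)/2 = (½)*1 = ½)
H(a) = 1/(8*a) (H(a) = (1/(2*a))/4 = 1/(8*a))
(H(-355) - 5804) - 296367 = ((⅛)/(-355) - 5804) - 296367 = ((⅛)*(-1/355) - 5804) - 296367 = (-1/2840 - 5804) - 296367 = -16483361/2840 - 296367 = -858165641/2840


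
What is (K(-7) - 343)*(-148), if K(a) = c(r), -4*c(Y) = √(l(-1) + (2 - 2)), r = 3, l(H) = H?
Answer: 50764 + 37*I ≈ 50764.0 + 37.0*I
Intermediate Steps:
c(Y) = -I/4 (c(Y) = -√(-1 + (2 - 2))/4 = -√(-1 + 0)/4 = -I/4)
K(a) = -I/4
(K(-7) - 343)*(-148) = (-I/4 - 343)*(-148) = (-343 - I/4)*(-148) = 50764 + 37*I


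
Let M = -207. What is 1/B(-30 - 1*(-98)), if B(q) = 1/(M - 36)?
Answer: -243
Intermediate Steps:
B(q) = -1/243 (B(q) = 1/(-207 - 36) = 1/(-243) = -1/243)
1/B(-30 - 1*(-98)) = 1/(-1/243) = -243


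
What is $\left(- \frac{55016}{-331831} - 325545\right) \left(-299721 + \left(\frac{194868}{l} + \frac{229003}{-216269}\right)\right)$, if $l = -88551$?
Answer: $\frac{68896140329711194862199964}{706093459265221} \approx 9.7574 \cdot 10^{10}$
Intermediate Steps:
$\left(- \frac{55016}{-331831} - 325545\right) \left(-299721 + \left(\frac{194868}{l} + \frac{229003}{-216269}\right)\right) = \left(- \frac{55016}{-331831} - 325545\right) \left(-299721 + \left(\frac{194868}{-88551} + \frac{229003}{-216269}\right)\right) = \left(\left(-55016\right) \left(- \frac{1}{331831}\right) - 325545\right) \left(-299721 + \left(194868 \left(- \frac{1}{88551}\right) + 229003 \left(- \frac{1}{216269}\right)\right)\right) = \left(\frac{55016}{331831} - 325545\right) \left(-299721 - \frac{6935816905}{2127870691}\right) = - \frac{108025867879 \left(-299721 - \frac{6935816905}{2127870691}\right)}{331831} = \left(- \frac{108025867879}{331831}\right) \left(- \frac{637774467194116}{2127870691}\right) = \frac{68896140329711194862199964}{706093459265221}$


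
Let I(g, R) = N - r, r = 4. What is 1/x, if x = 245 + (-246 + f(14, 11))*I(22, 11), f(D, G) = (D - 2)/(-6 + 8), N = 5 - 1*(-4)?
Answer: -1/955 ≈ -0.0010471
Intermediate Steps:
N = 9 (N = 5 + 4 = 9)
f(D, G) = -1 + D/2 (f(D, G) = (-2 + D)/2 = (-2 + D)*(½) = -1 + D/2)
I(g, R) = 5 (I(g, R) = 9 - 1*4 = 9 - 4 = 5)
x = -955 (x = 245 + (-246 + (-1 + (½)*14))*5 = 245 + (-246 + (-1 + 7))*5 = 245 + (-246 + 6)*5 = 245 - 240*5 = 245 - 1200 = -955)
1/x = 1/(-955) = -1/955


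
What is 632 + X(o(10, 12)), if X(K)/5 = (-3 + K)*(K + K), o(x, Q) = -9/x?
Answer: 6671/10 ≈ 667.10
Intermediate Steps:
X(K) = 10*K*(-3 + K) (X(K) = 5*((-3 + K)*(K + K)) = 5*((-3 + K)*(2*K)) = 5*(2*K*(-3 + K)) = 10*K*(-3 + K))
632 + X(o(10, 12)) = 632 + 10*(-9/10)*(-3 - 9/10) = 632 + 10*(-9/10)*(-39/10) = 632 + 351/10 = 6671/10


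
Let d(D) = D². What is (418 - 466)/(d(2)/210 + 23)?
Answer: -5040/2417 ≈ -2.0852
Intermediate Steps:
(418 - 466)/(d(2)/210 + 23) = (418 - 466)/(2²/210 + 23) = -48/(4*(1/210) + 23) = -48/(2/105 + 23) = -48/2417/105 = -48*105/2417 = -5040/2417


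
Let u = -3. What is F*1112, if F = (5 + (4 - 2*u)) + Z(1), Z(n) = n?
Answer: 17792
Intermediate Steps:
F = 16 (F = (5 + (4 - 2*(-3))) + 1 = (5 + (4 + 6)) + 1 = (5 + 10) + 1 = 15 + 1 = 16)
F*1112 = 16*1112 = 17792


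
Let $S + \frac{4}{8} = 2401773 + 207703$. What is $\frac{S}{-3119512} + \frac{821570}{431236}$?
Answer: $\frac{718798848561}{672622938416} \approx 1.0687$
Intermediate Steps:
$S = \frac{5218951}{2}$ ($S = - \frac{1}{2} + \left(2401773 + 207703\right) = - \frac{1}{2} + 2609476 = \frac{5218951}{2} \approx 2.6095 \cdot 10^{6}$)
$\frac{S}{-3119512} + \frac{821570}{431236} = \frac{5218951}{2 \left(-3119512\right)} + \frac{821570}{431236} = \frac{5218951}{2} \left(- \frac{1}{3119512}\right) + 821570 \cdot \frac{1}{431236} = - \frac{5218951}{6239024} + \frac{410785}{215618} = \frac{718798848561}{672622938416}$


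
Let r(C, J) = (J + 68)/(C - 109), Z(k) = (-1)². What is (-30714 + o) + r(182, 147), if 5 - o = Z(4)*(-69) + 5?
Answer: -2236870/73 ≈ -30642.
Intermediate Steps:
Z(k) = 1
r(C, J) = (68 + J)/(-109 + C)
o = 69 (o = 5 - (1*(-69) + 5) = 5 - (-69 + 5) = 5 - 1*(-64) = 5 + 64 = 69)
(-30714 + o) + r(182, 147) = (-30714 + 69) + (68 + 147)/(-109 + 182) = -30645 + 215/73 = -2236870/73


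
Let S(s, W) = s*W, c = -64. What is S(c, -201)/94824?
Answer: 536/3951 ≈ 0.13566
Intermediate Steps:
S(s, W) = W*s
S(c, -201)/94824 = -201*(-64)/94824 = 12864*(1/94824) = 536/3951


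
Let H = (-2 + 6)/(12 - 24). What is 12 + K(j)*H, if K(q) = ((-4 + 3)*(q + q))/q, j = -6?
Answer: 38/3 ≈ 12.667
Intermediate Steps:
H = -1/3 (H = 4/(-12) = 4*(-1/12) = -1/3 ≈ -0.33333)
K(q) = -2 (K(q) = (-2*q)/q = -2)
12 + K(j)*H = 12 - 2*(-1/3) = 12 + 2/3 = 38/3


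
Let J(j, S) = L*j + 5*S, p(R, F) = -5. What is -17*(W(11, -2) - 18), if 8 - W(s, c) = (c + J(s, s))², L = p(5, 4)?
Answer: 238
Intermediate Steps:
L = -5
J(j, S) = -5*j + 5*S
W(s, c) = 8 - c² (W(s, c) = 8 - (c + (-5*s + 5*s))² = 8 - (c + 0)² = 8 - c²)
-17*(W(11, -2) - 18) = -17*((8 - 1*(-2)²) - 18) = -17*((8 - 1*4) - 18) = -17*((8 - 4) - 18) = -17*(4 - 18) = -17*(-14) = 238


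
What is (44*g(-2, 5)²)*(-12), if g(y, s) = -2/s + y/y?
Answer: -4752/25 ≈ -190.08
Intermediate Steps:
g(y, s) = 1 - 2/s (g(y, s) = -2/s + 1 = 1 - 2/s)
(44*g(-2, 5)²)*(-12) = (44*((-2 + 5)/5)²)*(-12) = (44*((⅕)*3)²)*(-12) = (44*(⅗)²)*(-12) = (44*(9/25))*(-12) = (396/25)*(-12) = -4752/25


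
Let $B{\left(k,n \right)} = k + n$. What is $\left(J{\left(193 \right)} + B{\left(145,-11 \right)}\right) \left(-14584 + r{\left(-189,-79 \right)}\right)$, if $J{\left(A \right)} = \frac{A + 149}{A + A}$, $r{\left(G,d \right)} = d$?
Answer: $- \frac{381721879}{193} \approx -1.9778 \cdot 10^{6}$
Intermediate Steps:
$J{\left(A \right)} = \frac{149 + A}{2 A}$
$\left(J{\left(193 \right)} + B{\left(145,-11 \right)}\right) \left(-14584 + r{\left(-189,-79 \right)}\right) = \left(\frac{149 + 193}{2 \cdot 193} + \left(145 - 11\right)\right) \left(-14584 - 79\right) = \left(\frac{1}{2} \cdot \frac{1}{193} \cdot 342 + 134\right) \left(-14663\right) = \left(\frac{171}{193} + 134\right) \left(-14663\right) = \frac{26033}{193} \left(-14663\right) = - \frac{381721879}{193}$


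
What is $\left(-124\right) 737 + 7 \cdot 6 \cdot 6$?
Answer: $-91136$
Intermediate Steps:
$\left(-124\right) 737 + 7 \cdot 6 \cdot 6 = -91388 + 42 \cdot 6 = -91388 + 252 = -91136$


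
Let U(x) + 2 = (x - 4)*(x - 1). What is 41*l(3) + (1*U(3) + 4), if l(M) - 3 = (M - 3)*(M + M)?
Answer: 123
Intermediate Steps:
l(M) = 3 + 2*M*(-3 + M) (l(M) = 3 + (M - 3)*(M + M) = 3 + (-3 + M)*(2*M) = 3 + 2*M*(-3 + M))
U(x) = -2 + (-1 + x)*(-4 + x) (U(x) = -2 + (x - 4)*(x - 1) = -2 + (-4 + x)*(-1 + x) = -2 + (-1 + x)*(-4 + x))
41*l(3) + (1*U(3) + 4) = 41*(3 - 6*3 + 2*3²) + (1*(2 + 3² - 5*3) + 4) = 41*(3 - 18 + 2*9) + (1*(2 + 9 - 15) + 4) = 41*(3 - 18 + 18) + (1*(-4) + 4) = 41*3 + (-4 + 4) = 123 + 0 = 123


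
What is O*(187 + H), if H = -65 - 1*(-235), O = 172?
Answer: 61404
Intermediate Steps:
H = 170 (H = -65 + 235 = 170)
O*(187 + H) = 172*(187 + 170) = 172*357 = 61404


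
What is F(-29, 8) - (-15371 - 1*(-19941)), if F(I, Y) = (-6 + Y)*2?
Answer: -4566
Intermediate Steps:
F(I, Y) = -12 + 2*Y
F(-29, 8) - (-15371 - 1*(-19941)) = (-12 + 2*8) - (-15371 - 1*(-19941)) = (-12 + 16) - (-15371 + 19941) = 4 - 1*4570 = 4 - 4570 = -4566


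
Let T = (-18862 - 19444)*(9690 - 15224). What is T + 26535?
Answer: 212011939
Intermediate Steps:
T = 211985404 (T = -38306*(-5534) = 211985404)
T + 26535 = 211985404 + 26535 = 212011939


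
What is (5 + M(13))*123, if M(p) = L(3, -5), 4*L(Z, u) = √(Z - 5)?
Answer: 615 + 123*I*√2/4 ≈ 615.0 + 43.487*I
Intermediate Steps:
L(Z, u) = √(-5 + Z)/4 (L(Z, u) = √(Z - 5)/4 = √(-5 + Z)/4)
M(p) = I*√2/4 (M(p) = √(-5 + 3)/4 = √(-2)/4 = (I*√2)/4 = I*√2/4)
(5 + M(13))*123 = (5 + I*√2/4)*123 = 615 + 123*I*√2/4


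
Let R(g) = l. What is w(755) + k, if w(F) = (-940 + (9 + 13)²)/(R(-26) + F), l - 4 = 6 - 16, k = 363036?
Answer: 271913508/749 ≈ 3.6304e+5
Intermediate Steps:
l = -6 (l = 4 + (6 - 16) = 4 - 10 = -6)
R(g) = -6
w(F) = -456/(-6 + F) (w(F) = (-940 + (9 + 13)²)/(-6 + F) = (-940 + 22²)/(-6 + F) = (-940 + 484)/(-6 + F) = -456/(-6 + F))
w(755) + k = -456/(-6 + 755) + 363036 = -456/749 + 363036 = 271913508/749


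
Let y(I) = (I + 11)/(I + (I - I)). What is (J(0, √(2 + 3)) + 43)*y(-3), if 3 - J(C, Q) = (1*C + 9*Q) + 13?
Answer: -88 + 24*√5 ≈ -34.334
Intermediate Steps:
J(C, Q) = -10 - C - 9*Q (J(C, Q) = 3 - ((1*C + 9*Q) + 13) = 3 - ((C + 9*Q) + 13) = 3 - (13 + C + 9*Q) = 3 + (-13 - C - 9*Q) = -10 - C - 9*Q)
y(I) = (11 + I)/I (y(I) = (11 + I)/(I + 0) = (11 + I)/I)
(J(0, √(2 + 3)) + 43)*y(-3) = ((-10 - 1*0 - 9*√(2 + 3)) + 43)*((11 - 3)/(-3)) = ((-10 + 0 - 9*√5) + 43)*(-⅓*8) = ((-10 - 9*√5) + 43)*(-8/3) = (33 - 9*√5)*(-8/3) = -88 + 24*√5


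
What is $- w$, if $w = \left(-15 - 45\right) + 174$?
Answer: $-114$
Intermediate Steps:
$w = 114$ ($w = -60 + 174 = 114$)
$- w = \left(-1\right) 114 = -114$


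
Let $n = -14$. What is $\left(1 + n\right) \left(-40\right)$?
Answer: $520$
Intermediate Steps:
$\left(1 + n\right) \left(-40\right) = \left(1 - 14\right) \left(-40\right) = \left(-13\right) \left(-40\right) = 520$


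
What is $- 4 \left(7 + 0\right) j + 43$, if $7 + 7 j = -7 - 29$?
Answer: $215$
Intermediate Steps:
$j = - \frac{43}{7}$ ($j = -1 + \frac{-7 - 29}{7} = -1 + \frac{1}{7} \left(-36\right) = -1 - \frac{36}{7} = - \frac{43}{7} \approx -6.1429$)
$- 4 \left(7 + 0\right) j + 43 = - 4 \left(7 + 0\right) \left(- \frac{43}{7}\right) + 43 = \left(-4\right) 7 \left(- \frac{43}{7}\right) + 43 = \left(-28\right) \left(- \frac{43}{7}\right) + 43 = 172 + 43 = 215$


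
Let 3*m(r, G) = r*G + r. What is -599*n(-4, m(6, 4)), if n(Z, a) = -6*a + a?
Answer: 29950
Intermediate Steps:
m(r, G) = r/3 + G*r/3 (m(r, G) = (r*G + r)/3 = (G*r + r)/3 = (r + G*r)/3 = r/3 + G*r/3)
n(Z, a) = -5*a
-599*n(-4, m(6, 4)) = -(-2995)*(⅓)*6*(1 + 4) = -(-2995)*(⅓)*6*5 = -(-2995)*10 = -599*(-50) = 29950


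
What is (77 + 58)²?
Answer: 18225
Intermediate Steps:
(77 + 58)² = 135² = 18225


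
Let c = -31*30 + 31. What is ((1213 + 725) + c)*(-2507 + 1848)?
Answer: -684701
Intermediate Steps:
c = -899 (c = -930 + 31 = -899)
((1213 + 725) + c)*(-2507 + 1848) = ((1213 + 725) - 899)*(-2507 + 1848) = (1938 - 899)*(-659) = 1039*(-659) = -684701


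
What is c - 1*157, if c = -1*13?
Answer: -170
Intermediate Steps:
c = -13
c - 1*157 = -13 - 1*157 = -13 - 157 = -170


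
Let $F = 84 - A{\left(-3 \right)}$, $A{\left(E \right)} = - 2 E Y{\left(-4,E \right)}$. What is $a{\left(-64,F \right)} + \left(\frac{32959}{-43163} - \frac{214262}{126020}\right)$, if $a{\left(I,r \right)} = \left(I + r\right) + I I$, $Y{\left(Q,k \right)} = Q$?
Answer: $\frac{11252859766257}{2719700630} \approx 4137.5$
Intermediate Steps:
$A{\left(E \right)} = 8 E$ ($A{\left(E \right)} = - 2 E \left(-4\right) = 8 E$)
$F = 108$ ($F = 84 - 8 \left(-3\right) = 84 - -24 = 84 + 24 = 108$)
$a{\left(I,r \right)} = I + r + I^{2}$ ($a{\left(I,r \right)} = \left(I + r\right) + I^{2} = I + r + I^{2}$)
$a{\left(-64,F \right)} + \left(\frac{32959}{-43163} - \frac{214262}{126020}\right) = \left(-64 + 108 + \left(-64\right)^{2}\right) + \left(\frac{32959}{-43163} - \frac{214262}{126020}\right) = \left(-64 + 108 + 4096\right) + \left(32959 \left(- \frac{1}{43163}\right) - \frac{107131}{63010}\right) = 4140 - \frac{6700841943}{2719700630} = \frac{11252859766257}{2719700630}$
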